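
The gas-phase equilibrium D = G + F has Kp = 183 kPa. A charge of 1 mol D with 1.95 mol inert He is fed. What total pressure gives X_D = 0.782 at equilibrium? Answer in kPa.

P = 243 kPa

Basis: 1 mol D initially; let X = conversion of D. Extent ξ = X.
Moles: n_D = 1 − X; n_G = X; n_F = X; n_I = 1.95 (inert).
Summing: n_T = 2.95 + X.
Kp = p_G p_F / (p_D) with p_i = (n_i/n_T)·P.
At X = 0.782: the mole-fraction product g(X) = Π y_i^ν_i = 0.7516. Since Kp = g(X)·P^{1}, P = (Kp/g)^(1/1) = (183/0.7516)^(1/1) = 243 kPa.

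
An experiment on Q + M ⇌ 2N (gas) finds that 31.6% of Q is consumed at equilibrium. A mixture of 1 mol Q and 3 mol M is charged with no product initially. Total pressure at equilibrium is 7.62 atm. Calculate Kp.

Basis: 1 mol Q initially; let X = conversion of Q. Extent ξ = X.
Moles: n_Q = 1 − X; n_M = 3 − X; n_N = 2X.
Since Δν = 0, n_T = 4 throughout.
At X = 0.316: n_Q = 0.684, n_M = 2.68, n_N = 0.632, n_T = 4.
p_i = (n_i/n_T)·P. Kp = p_N^2 / (p_Q p_M) = 0.218.

Kp = 0.218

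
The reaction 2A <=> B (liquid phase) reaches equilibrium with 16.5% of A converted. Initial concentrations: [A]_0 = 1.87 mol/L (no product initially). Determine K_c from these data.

K_c = 0.0633 L/mol

Let X = conversion of A.
Concentrations: [A] = 1.87 − 1.87X; [B] = 0.935X.
At X = 0.165: [A] = 1.56, [B] = 0.154.
K_c = [B] / ([A]^2) = 0.0633 L/mol.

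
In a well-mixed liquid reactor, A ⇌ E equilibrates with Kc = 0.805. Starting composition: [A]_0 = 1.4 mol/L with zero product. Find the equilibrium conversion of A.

Let X = conversion of A; extent ξ = 1.4·X mol/L.
Concentrations: [A] = 1.4 − 1.4X; [E] = 1.4X.
Kc = [E] / ([A]).
Equating to 0.805: the physical root is X = 0.446.

X = 0.446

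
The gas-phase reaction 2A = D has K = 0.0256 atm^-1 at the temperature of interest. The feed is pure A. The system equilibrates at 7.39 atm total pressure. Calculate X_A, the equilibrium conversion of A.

Basis: 1 mol A initially; let X = conversion of A. Extent ξ = 0.5X.
Moles: n_A = 1 − X; n_D = 0.5X.
n_T = Σnᵢ = 1 − 0.5X.
With p_i = (n_i/n_T)P, K = p_D / (p_A^2).
Setting this equal to 0.0256 atm^-1 and taking the physical root (0 < X < 1) gives X = 0.246.

X = 0.246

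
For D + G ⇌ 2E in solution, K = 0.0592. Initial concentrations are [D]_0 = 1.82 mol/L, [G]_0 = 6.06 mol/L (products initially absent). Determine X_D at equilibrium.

Let X = conversion of D; extent ξ = 1.82·X mol/L.
Concentrations: [D] = 1.82 − 1.82X; [G] = 6.06 − 1.82X; [E] = 3.64X.
K = [E]^2 / ([D] [G]).
Equating to 0.0592: the physical root is X = 0.193.

X = 0.193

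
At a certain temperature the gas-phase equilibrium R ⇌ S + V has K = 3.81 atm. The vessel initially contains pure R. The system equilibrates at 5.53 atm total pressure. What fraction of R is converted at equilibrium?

Let X = conversion of R (basis 1 mol R); extent of reaction ξ = X.
Mole table: n_R = 1 − X; n_S = X; n_V = X.
Summing: n_T = 1 + X.
Mole fractions y_i = n_i/n_T; K = p_S p_V / (p_R) with p_i = y_i·P.
Substituting and setting equal to 3.81 atm gives a polynomial in X; the root in (0,1) is X = 0.639.

X = 0.639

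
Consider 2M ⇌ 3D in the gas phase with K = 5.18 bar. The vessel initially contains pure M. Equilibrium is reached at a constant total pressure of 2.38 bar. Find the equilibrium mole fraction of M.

y_M = 0.353

Let X = conversion of M (basis 1 mol M); extent of reaction ξ = 0.5X.
Species balance: n_M = 1 − X; n_D = 1.5X.
n_T = Σnᵢ = 1 + 0.5X.
Mole fractions y_i = n_i/n_T; K = p_D^3 / (p_M^2) with p_i = y_i·P.
Equating to 5.18 bar and solving on 0 < X < 1: X = 0.550.
Then n_M = 0.45, n_T = 1.28, so y_M = 0.353.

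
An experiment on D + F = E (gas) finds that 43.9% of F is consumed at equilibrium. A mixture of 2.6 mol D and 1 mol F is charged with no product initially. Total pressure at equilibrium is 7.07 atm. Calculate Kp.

Take 1 mol F as basis and let X be its fractional conversion, so ξ = X.
Mole table: n_D = 2.6 − X; n_F = 1 − X; n_E = X.
Total moles n_T = 3.6 − X.
At X = 0.439: n_D = 2.16, n_F = 0.561, n_E = 0.439, n_T = 3.16.
p_i = (n_i/n_T)·P. Kp = p_E / (p_D p_F) = 0.162 atm^-1.

Kp = 0.162 atm^-1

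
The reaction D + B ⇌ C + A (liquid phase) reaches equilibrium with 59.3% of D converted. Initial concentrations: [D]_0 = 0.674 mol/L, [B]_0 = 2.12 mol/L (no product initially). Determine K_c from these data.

Let X = conversion of D.
Concentrations: [D] = 0.674 − 0.674X; [B] = 2.12 − 0.674X; [C] = 0.674X; [A] = 0.674X.
At X = 0.593: [D] = 0.274, [B] = 1.72, [C] = 0.4, [A] = 0.4.
K_c = [C] [A] / ([D] [B]) = 0.339.

K_c = 0.339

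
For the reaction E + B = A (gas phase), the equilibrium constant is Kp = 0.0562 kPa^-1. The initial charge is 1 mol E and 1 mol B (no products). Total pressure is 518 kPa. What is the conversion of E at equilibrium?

X = 0.818

Take 1 mol E as basis and let X be its fractional conversion, so ξ = X.
At extent ξ: n_E = 1 − X; n_B = 1 − X; n_A = X.
n_T = Σnᵢ = 2 − X.
Mole fractions y_i = n_i/n_T; Kp = p_A / (p_E p_B) with p_i = y_i·P.
Setting this equal to 0.0562 kPa^-1 and taking the physical root (0 < X < 1) gives X = 0.818.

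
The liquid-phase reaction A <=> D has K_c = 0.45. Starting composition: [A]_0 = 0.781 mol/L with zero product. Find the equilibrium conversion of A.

Let X = conversion of A; extent ξ = 0.781·X mol/L.
Concentrations: [A] = 0.781 − 0.781X; [D] = 0.781X.
K_c = [D] / ([A]).
Equating to 0.45: the physical root is X = 0.310.

X = 0.310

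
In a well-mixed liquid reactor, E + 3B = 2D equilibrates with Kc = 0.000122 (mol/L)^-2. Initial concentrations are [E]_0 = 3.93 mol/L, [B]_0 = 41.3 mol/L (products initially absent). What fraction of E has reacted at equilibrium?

X = 0.448

Let X = conversion of E; extent ξ = 3.93·X mol/L.
Concentrations: [E] = 3.93 − 3.93X; [B] = 41.3 − 11.8X; [D] = 7.86X.
Kc = [D]^2 / ([E] [B]^3).
Setting equal to 0.000122 and solving for X on (0,1) gives X = 0.448.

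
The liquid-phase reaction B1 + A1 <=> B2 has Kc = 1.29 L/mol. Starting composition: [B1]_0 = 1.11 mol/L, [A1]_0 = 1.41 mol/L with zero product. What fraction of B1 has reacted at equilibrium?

Let X = conversion of B1; extent ξ = 1.11·X mol/L.
Concentrations: [B1] = 1.11 − 1.11X; [A1] = 1.41 − 1.11X; [B2] = 1.11X.
Kc = [B2] / ([B1] [A1]).
Equating to 1.29 L/mol: the physical root is X = 0.518.

X = 0.518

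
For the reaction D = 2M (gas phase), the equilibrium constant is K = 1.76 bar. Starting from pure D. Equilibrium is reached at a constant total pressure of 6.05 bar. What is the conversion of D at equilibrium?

Let X = conversion of D (basis 1 mol D); extent of reaction ξ = X.
At extent ξ: n_D = 1 − X; n_M = 2X.
Total moles n_T = 1 + X.
Mole fractions y_i = n_i/n_T; K = p_M^2 / (p_D) with p_i = y_i·P.
Setting this equal to 1.76 bar and taking the physical root (0 < X < 1) gives X = 0.260.

X = 0.260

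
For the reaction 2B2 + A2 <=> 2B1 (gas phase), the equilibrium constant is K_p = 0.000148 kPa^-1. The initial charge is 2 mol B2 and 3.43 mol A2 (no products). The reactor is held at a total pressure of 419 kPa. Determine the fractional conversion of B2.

X = 0.164

Let X = conversion of B2 (basis 2 mol B2); extent of reaction ξ = X.
Mole table: n_B2 = 2 − 2X; n_A2 = 3.43 − X; n_B1 = 2X.
Summing: n_T = 5.43 − X.
y_i = n_i/n_T, p_i = y_i·P. K_p = p_B1^2 / (p_B2^2 p_A2).
Setting this equal to 0.000148 kPa^-1 and taking the physical root (0 < X < 1) gives X = 0.164.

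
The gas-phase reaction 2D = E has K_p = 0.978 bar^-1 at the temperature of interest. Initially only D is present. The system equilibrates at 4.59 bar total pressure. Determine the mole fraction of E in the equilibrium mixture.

Let X = conversion of D (basis 1 mol D); extent of reaction ξ = 0.5X.
Species balance: n_D = 1 − X; n_E = 0.5X.
n_T = Σnᵢ = 1 − 0.5X.
y_i = n_i/n_T, p_i = y_i·P. K_p = p_E / (p_D^2).
Setting this equal to 0.978 bar^-1 and taking the physical root (0 < X < 1) gives X = 0.770.
Then n_E = 0.385, n_T = 0.615, so y_E = 0.626.

y_E = 0.626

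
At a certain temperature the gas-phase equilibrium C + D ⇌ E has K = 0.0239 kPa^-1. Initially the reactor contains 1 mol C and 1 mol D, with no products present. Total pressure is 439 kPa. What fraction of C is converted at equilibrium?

X = 0.705

Take 1 mol C as basis and let X be its fractional conversion, so ξ = X.
Moles: n_C = 1 − X; n_D = 1 − X; n_E = X.
Summing: n_T = 2 − X.
With p_i = (n_i/n_T)P, K = p_E / (p_C p_D).
This yields a degree-2 equation in X; solving on (0,1), X = 0.705.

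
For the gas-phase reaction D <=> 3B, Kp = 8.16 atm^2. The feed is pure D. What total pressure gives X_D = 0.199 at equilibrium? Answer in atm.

Basis: 1 mol D initially; let X = conversion of D. Extent ξ = X.
Species balance: n_D = 1 − X; n_B = 3X.
Summing: n_T = 1 + 2X.
Kp = p_B^3 / (p_D) with p_i = (n_i/n_T)·P.
At X = 0.199: the mole-fraction product g(X) = Π y_i^ν_i = 0.1359. Since Kp = g(X)·P^{2}, P = (Kp/g)^(1/2) = (8.16/0.1359)^(1/2) = 7.75 atm.

P = 7.75 atm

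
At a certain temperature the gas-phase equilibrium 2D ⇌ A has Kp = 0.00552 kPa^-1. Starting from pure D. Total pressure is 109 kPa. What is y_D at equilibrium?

Take 1 mol D as basis and let X be its fractional conversion, so ξ = 0.5X.
Species balance: n_D = 1 − X; n_A = 0.5X.
n_T = Σnᵢ = 1 − 0.5X.
With p_i = (n_i/n_T)P, Kp = p_A / (p_D^2).
Substituting and setting equal to 0.00552 kPa^-1 gives a polynomial in X; the root in (0,1) is X = 0.458.
Then n_D = 0.542, n_T = 0.771, so y_D = 0.703.

y_D = 0.703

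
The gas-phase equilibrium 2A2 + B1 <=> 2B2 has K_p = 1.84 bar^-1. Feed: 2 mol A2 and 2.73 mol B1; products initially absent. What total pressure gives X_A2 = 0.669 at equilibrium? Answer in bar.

Let X = conversion of A2 (basis 2 mol A2); extent of reaction ξ = X.
Moles: n_A2 = 2 − 2X; n_B1 = 2.73 − X; n_B2 = 2X.
Total moles n_T = 4.73 − X.
K_p = p_B2^2 / (p_A2^2 p_B1) with p_i = (n_i/n_T)·P.
At X = 0.669: the mole-fraction product g(X) = Π y_i^ν_i = 8.049. Since K_p = g(X)·P^{-1}, P = (g/K_p)^(1/1) = (8.049/1.84)^(1/1) = 4.37 bar.

P = 4.37 bar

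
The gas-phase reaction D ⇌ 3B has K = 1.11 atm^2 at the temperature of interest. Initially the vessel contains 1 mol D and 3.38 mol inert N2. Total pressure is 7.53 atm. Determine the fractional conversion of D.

Basis: 1 mol D initially; let X = conversion of D. Extent ξ = X.
At extent ξ: n_D = 1 − X; n_B = 3X; n_I = 3.38 (inert).
n_T = Σnᵢ = 4.38 + 2X.
With p_i = (n_i/n_T)P, K = p_B^3 / (p_D).
Setting this equal to 1.11 atm^2 and taking the physical root (0 < X < 1) gives X = 0.235.

X = 0.235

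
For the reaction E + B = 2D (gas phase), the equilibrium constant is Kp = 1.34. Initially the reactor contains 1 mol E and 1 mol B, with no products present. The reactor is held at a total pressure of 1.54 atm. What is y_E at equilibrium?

y_E = 0.317

Let X = conversion of E (basis 1 mol E); extent of reaction ξ = X.
At extent ξ: n_E = 1 − X; n_B = 1 − X; n_D = 2X.
Since Δν = 0, n_T = 2 throughout.
Mole fractions y_i = n_i/n_T; Kp = p_D^2 / (p_E p_B) with p_i = y_i·P.
Substituting and setting equal to 1.34 gives a polynomial in X; the root in (0,1) is X = 0.367.
Then n_E = 0.633, n_T = 2, so y_E = 0.317.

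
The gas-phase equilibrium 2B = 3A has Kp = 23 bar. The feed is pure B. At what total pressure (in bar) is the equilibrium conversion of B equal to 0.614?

Basis: 1 mol B initially; let X = conversion of B. Extent ξ = 0.5X.
Moles: n_B = 1 − X; n_A = 1.5X.
Summing: n_T = 1 + 0.5X.
Kp = p_A^3 / (p_B^2) with p_i = (n_i/n_T)·P.
At X = 0.614: the mole-fraction product g(X) = Π y_i^ν_i = 4.012. Since Kp = g(X)·P^{1}, P = (Kp/g)^(1/1) = (23/4.012)^(1/1) = 5.73 bar.

P = 5.73 bar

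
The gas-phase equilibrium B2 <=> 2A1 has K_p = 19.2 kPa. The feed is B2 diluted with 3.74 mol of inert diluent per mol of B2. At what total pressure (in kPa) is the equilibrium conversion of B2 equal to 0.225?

P = 365 kPa

Take 1 mol B2 as basis and let X be its fractional conversion, so ξ = X.
Moles: n_B2 = 1 − X; n_A1 = 2X; n_I = 3.74 (inert).
Summing: n_T = 4.74 + X.
K_p = p_A1^2 / (p_B2) with p_i = (n_i/n_T)·P.
At X = 0.225: the mole-fraction product g(X) = Π y_i^ν_i = 0.05263. Since K_p = g(X)·P^{1}, P = (K_p/g)^(1/1) = (19.2/0.05263)^(1/1) = 365 kPa.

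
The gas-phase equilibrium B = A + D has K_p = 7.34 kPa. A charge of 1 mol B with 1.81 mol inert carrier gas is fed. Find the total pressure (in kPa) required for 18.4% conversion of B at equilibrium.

Let X = conversion of B (basis 1 mol B); extent of reaction ξ = X.
Species balance: n_B = 1 − X; n_A = X; n_D = X; n_I = 1.81 (inert).
Total moles n_T = 2.81 + X.
K_p = p_A p_D / (p_B) with p_i = (n_i/n_T)·P.
At X = 0.184: the mole-fraction product g(X) = Π y_i^ν_i = 0.01386. Since K_p = g(X)·P^{1}, P = (K_p/g)^(1/1) = (7.34/0.01386)^(1/1) = 530 kPa.

P = 530 kPa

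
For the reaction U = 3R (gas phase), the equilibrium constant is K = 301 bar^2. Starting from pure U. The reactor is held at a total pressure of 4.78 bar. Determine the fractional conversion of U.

Let X = conversion of U (basis 1 mol U); extent of reaction ξ = X.
Species balance: n_U = 1 − X; n_R = 3X.
Total moles n_T = 1 + 2X.
y_i = n_i/n_T, p_i = y_i·P. K = p_R^3 / (p_U).
Equating to 301 bar^2 and solving on 0 < X < 1: X = 0.833.

X = 0.833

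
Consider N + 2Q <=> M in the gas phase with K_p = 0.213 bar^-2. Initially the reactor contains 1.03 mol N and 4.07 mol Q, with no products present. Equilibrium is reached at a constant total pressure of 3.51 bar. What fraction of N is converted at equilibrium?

Take 1.03 mol N as basis and let X be its fractional conversion, so ξ = 1.03X.
At extent ξ: n_N = 1.03 − 1.03X; n_Q = 4.07 − 2.06X; n_M = 1.03X.
Total moles n_T = 5.1 − 2.06X.
With p_i = (n_i/n_T)P, K_p = p_M / (p_N p_Q^2).
Setting this equal to 0.213 bar^-2 and taking the physical root (0 < X < 1) gives X = 0.587.

X = 0.587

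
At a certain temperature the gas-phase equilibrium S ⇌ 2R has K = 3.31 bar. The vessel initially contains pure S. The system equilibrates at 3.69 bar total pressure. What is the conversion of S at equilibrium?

Let X = conversion of S (basis 1 mol S); extent of reaction ξ = X.
Moles: n_S = 1 − X; n_R = 2X.
Summing: n_T = 1 + X.
y_i = n_i/n_T, p_i = y_i·P. K = p_R^2 / (p_S).
Setting this equal to 3.31 bar and taking the physical root (0 < X < 1) gives X = 0.428.

X = 0.428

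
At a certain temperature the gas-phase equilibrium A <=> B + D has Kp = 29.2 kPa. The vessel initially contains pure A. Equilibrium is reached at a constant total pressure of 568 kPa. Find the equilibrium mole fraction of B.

y_B = 0.181

Take 1 mol A as basis and let X be its fractional conversion, so ξ = X.
Mole table: n_A = 1 − X; n_B = X; n_D = X.
Total moles n_T = 1 + X.
With p_i = (n_i/n_T)P, Kp = p_B p_D / (p_A).
Setting this equal to 29.2 kPa and taking the physical root (0 < X < 1) gives X = 0.221.
Then n_B = 0.221, n_T = 1.22, so y_B = 0.181.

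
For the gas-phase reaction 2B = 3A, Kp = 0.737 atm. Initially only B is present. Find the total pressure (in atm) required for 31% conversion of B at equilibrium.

P = 4.03 atm

Take 1 mol B as basis and let X be its fractional conversion, so ξ = 0.5X.
Species balance: n_B = 1 − X; n_A = 1.5X.
Total moles n_T = 1 + 0.5X.
Kp = p_A^3 / (p_B^2) with p_i = (n_i/n_T)·P.
At X = 0.31: the mole-fraction product g(X) = Π y_i^ν_i = 0.1828. Since Kp = g(X)·P^{1}, P = (Kp/g)^(1/1) = (0.737/0.1828)^(1/1) = 4.03 atm.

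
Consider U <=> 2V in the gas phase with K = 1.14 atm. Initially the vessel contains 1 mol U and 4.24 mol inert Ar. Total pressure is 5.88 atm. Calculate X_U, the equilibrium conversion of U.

X = 0.404

Let X = conversion of U (basis 1 mol U); extent of reaction ξ = X.
Species balance: n_U = 1 − X; n_V = 2X; n_I = 4.24 (inert).
Total moles n_T = 5.24 + X.
With p_i = (n_i/n_T)P, K = p_V^2 / (p_U).
This yields a degree-2 equation in X; solving on (0,1), X = 0.404.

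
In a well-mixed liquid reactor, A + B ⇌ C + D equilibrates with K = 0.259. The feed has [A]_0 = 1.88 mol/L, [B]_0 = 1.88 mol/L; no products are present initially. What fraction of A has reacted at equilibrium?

X = 0.337

Let X = conversion of A; extent ξ = 1.88·X mol/L.
Concentrations: [A] = 1.88 − 1.88X; [B] = 1.88 − 1.88X; [C] = 1.88X; [D] = 1.88X.
K = [C] [D] / ([A] [B]).
Setting equal to 0.259 and solving for X on (0,1) gives X = 0.337.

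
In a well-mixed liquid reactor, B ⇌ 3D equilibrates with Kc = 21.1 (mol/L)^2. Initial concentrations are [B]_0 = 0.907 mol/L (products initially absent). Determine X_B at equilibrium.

X = 0.676

Let X = conversion of B; extent ξ = 0.907·X mol/L.
Concentrations: [B] = 0.907 − 0.907X; [D] = 2.72X.
Kc = [D]^3 / ([B]).
Setting equal to 21.1 and solving for X on (0,1) gives X = 0.676.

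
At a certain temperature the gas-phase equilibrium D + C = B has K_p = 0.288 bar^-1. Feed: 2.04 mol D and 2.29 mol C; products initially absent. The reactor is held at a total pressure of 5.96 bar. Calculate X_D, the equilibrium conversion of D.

X = 0.416

Take 2.04 mol D as basis and let X be its fractional conversion, so ξ = 2.04X.
Mole table: n_D = 2.04 − 2.04X; n_C = 2.29 − 2.04X; n_B = 2.04X.
n_T = Σnᵢ = 4.33 − 2.04X.
With p_i = (n_i/n_T)P, K_p = p_B / (p_D p_C).
This yields a degree-2 equation in X; solving on (0,1), X = 0.416.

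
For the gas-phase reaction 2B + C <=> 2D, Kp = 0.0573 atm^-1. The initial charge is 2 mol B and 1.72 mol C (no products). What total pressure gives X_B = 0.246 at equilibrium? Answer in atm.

Let X = conversion of B (basis 2 mol B); extent of reaction ξ = X.
Moles: n_B = 2 − 2X; n_C = 1.72 − X; n_D = 2X.
n_T = Σnᵢ = 3.72 − X.
Kp = p_D^2 / (p_B^2 p_C) with p_i = (n_i/n_T)·P.
At X = 0.246: the mole-fraction product g(X) = Π y_i^ν_i = 0.2509. Since Kp = g(X)·P^{-1}, P = (g/Kp)^(1/1) = (0.2509/0.0573)^(1/1) = 4.38 atm.

P = 4.38 atm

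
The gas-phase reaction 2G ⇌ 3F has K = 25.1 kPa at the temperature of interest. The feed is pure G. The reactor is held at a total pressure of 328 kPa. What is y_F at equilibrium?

Basis: 1 mol G initially; let X = conversion of G. Extent ξ = 0.5X.
Moles: n_G = 1 − X; n_F = 1.5X.
n_T = Σnᵢ = 1 + 0.5X.
Mole fractions y_i = n_i/n_T; K = p_F^3 / (p_G^2) with p_i = y_i·P.
Substituting and setting equal to 25.1 kPa gives a polynomial in X; the root in (0,1) is X = 0.244.
Then n_F = 0.366, n_T = 1.12, so y_F = 0.326.

y_F = 0.326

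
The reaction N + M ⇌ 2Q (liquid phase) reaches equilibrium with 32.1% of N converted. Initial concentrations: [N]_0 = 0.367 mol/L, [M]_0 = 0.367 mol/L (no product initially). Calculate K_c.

Let X = conversion of N.
Concentrations: [N] = 0.367 − 0.367X; [M] = 0.367 − 0.367X; [Q] = 0.734X.
At X = 0.321: [N] = 0.249, [M] = 0.249, [Q] = 0.236.
K_c = [Q]^2 / ([N] [M]) = 0.894.

K_c = 0.894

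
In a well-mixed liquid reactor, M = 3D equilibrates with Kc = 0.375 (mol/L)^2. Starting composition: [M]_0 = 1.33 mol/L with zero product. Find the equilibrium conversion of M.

Let X = conversion of M; extent ξ = 1.33·X mol/L.
Concentrations: [M] = 1.33 − 1.33X; [D] = 3.99X.
Kc = [D]^3 / ([M]).
Solving Kc = 0.375 for X ∈ (0,1): X = 0.186.

X = 0.186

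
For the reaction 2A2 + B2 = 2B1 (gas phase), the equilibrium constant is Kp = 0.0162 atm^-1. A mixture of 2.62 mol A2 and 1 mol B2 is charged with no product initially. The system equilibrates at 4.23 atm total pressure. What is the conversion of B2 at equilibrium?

Take 1 mol B2 as basis and let X be its fractional conversion, so ξ = X.
Moles: n_A2 = 2.62 − 2X; n_B2 = 1 − X; n_B1 = 2X.
Total moles n_T = 3.62 − X.
Mole fractions y_i = n_i/n_T; Kp = p_B1^2 / (p_A2^2 p_B2) with p_i = y_i·P.
Setting this equal to 0.0162 atm^-1 and taking the physical root (0 < X < 1) gives X = 0.150.

X = 0.150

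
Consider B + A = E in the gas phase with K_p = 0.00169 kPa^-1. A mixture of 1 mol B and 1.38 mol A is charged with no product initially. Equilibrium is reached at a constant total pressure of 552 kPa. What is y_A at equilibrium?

Take 1 mol B as basis and let X be its fractional conversion, so ξ = X.
At extent ξ: n_B = 1 − X; n_A = 1.38 − X; n_E = X.
n_T = Σnᵢ = 2.38 − X.
With p_i = (n_i/n_T)P, K_p = p_E / (p_B p_A).
Substituting and setting equal to 0.00169 kPa^-1 gives a polynomial in X; the root in (0,1) is X = 0.324.
Then n_A = 1.06, n_T = 2.06, so y_A = 0.514.

y_A = 0.514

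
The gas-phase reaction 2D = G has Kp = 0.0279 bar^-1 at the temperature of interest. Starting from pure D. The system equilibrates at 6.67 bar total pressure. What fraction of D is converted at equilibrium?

X = 0.243

Basis: 1 mol D initially; let X = conversion of D. Extent ξ = 0.5X.
Species balance: n_D = 1 − X; n_G = 0.5X.
Summing: n_T = 1 − 0.5X.
Mole fractions y_i = n_i/n_T; Kp = p_G / (p_D^2) with p_i = y_i·P.
Substituting and setting equal to 0.0279 bar^-1 gives a polynomial in X; the root in (0,1) is X = 0.243.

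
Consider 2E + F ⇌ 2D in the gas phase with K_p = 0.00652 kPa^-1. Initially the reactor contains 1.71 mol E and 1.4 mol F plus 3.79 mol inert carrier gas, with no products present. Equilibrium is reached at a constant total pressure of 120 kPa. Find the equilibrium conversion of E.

Basis: 1.71 mol E initially; let X = conversion of E. Extent ξ = 0.855X.
At extent ξ: n_E = 1.71 − 1.71X; n_F = 1.4 − 0.855X; n_D = 1.71X; n_I = 3.79 (inert).
Summing: n_T = 6.9 − 0.855X.
Mole fractions y_i = n_i/n_T; K_p = p_D^2 / (p_E^2 p_F) with p_i = y_i·P.
Equating to 0.00652 kPa^-1 and solving on 0 < X < 1: X = 0.270.

X = 0.270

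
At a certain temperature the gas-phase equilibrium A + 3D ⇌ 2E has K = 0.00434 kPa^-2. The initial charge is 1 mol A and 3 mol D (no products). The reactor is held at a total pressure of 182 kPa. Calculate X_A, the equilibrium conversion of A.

Basis: 1 mol A initially; let X = conversion of A. Extent ξ = X.
Species balance: n_A = 1 − X; n_D = 3 − 3X; n_E = 2X.
n_T = Σnᵢ = 4 − 2X.
Mole fractions y_i = n_i/n_T; K = p_E^2 / (p_A p_D^3) with p_i = y_i·P.
Equating to 0.00434 kPa^-2 and solving on 0 < X < 1: X = 0.754.

X = 0.754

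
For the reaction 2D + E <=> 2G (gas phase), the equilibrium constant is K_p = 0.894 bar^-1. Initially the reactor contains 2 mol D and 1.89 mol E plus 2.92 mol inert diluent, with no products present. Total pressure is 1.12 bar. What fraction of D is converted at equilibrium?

Basis: 2 mol D initially; let X = conversion of D. Extent ξ = X.
Mole table: n_D = 2 − 2X; n_E = 1.89 − X; n_G = 2X; n_I = 2.92 (inert).
Total moles n_T = 6.81 − X.
Mole fractions y_i = n_i/n_T; K_p = p_G^2 / (p_D^2 p_E) with p_i = y_i·P.
This yields a degree-3 equation in X; solving on (0,1), X = 0.329.

X = 0.329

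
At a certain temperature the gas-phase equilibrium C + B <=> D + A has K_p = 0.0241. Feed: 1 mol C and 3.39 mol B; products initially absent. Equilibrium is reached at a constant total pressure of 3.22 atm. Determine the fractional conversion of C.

Take 1 mol C as basis and let X be its fractional conversion, so ξ = X.
Species balance: n_C = 1 − X; n_B = 3.39 − X; n_D = X; n_A = X.
Since Δν = 0, n_T = 4.39 throughout.
y_i = n_i/n_T, p_i = y_i·P. K_p = p_D p_A / (p_C p_B).
This yields a degree-2 equation in X; solving on (0,1), X = 0.240.

X = 0.240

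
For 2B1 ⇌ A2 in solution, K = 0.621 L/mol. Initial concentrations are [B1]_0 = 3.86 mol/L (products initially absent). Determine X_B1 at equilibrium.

X = 0.636

Let X = conversion of B1; extent ξ = 3.86X/2 mol/L.
Concentrations: [B1] = 3.86 − 3.86X; [A2] = 1.93X.
K = [A2] / ([B1]^2).
Solving K = 0.621 for X ∈ (0,1): X = 0.636.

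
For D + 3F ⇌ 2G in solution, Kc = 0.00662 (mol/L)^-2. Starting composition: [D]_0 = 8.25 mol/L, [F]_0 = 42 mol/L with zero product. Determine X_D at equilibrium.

Let X = conversion of D; extent ξ = 8.25·X mol/L.
Concentrations: [D] = 8.25 − 8.25X; [F] = 42 − 24.8X; [G] = 16.5X.
Kc = [G]^2 / ([D] [F]^3).
This equals 0.00662 at X = 0.764 (the root in 0 < X < 1).

X = 0.764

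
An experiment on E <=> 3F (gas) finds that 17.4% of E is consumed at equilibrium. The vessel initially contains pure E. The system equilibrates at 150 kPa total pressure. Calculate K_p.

Let X = conversion of E (basis 1 mol E); extent of reaction ξ = X.
At extent ξ: n_E = 1 − X; n_F = 3X.
Summing: n_T = 1 + 2X.
At X = 0.174: n_E = 0.826, n_F = 0.522, n_T = 1.35.
p_i = (n_i/n_T)·P. K_p = p_F^3 / (p_E) = 2.13e+03 kPa^2.

K_p = 2.13e+03 kPa^2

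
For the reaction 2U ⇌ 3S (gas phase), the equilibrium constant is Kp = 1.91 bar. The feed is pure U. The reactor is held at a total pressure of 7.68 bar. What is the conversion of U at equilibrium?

X = 0.336

Let X = conversion of U (basis 1 mol U); extent of reaction ξ = 0.5X.
Mole table: n_U = 1 − X; n_S = 1.5X.
Summing: n_T = 1 + 0.5X.
Mole fractions y_i = n_i/n_T; Kp = p_S^3 / (p_U^2) with p_i = y_i·P.
Equating to 1.91 bar and solving on 0 < X < 1: X = 0.336.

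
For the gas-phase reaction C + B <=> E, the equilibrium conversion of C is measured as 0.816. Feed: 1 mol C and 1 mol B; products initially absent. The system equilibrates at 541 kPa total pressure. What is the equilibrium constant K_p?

K_p = 0.0527 kPa^-1

Let X = conversion of C (basis 1 mol C); extent of reaction ξ = X.
At extent ξ: n_C = 1 − X; n_B = 1 − X; n_E = X.
Summing: n_T = 2 − X.
At X = 0.816: n_C = 0.184, n_B = 0.184, n_E = 0.816, n_T = 1.18.
p_i = (n_i/n_T)·P. K_p = p_E / (p_C p_B) = 0.0527 kPa^-1.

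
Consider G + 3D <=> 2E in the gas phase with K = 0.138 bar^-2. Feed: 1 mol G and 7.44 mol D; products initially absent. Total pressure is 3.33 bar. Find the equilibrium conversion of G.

X = 0.654

Take 1 mol G as basis and let X be its fractional conversion, so ξ = X.
Species balance: n_G = 1 − X; n_D = 7.44 − 3X; n_E = 2X.
Total moles n_T = 8.44 − 2X.
y_i = n_i/n_T, p_i = y_i·P. K = p_E^2 / (p_G p_D^3).
Equating to 0.138 bar^-2 and solving on 0 < X < 1: X = 0.654.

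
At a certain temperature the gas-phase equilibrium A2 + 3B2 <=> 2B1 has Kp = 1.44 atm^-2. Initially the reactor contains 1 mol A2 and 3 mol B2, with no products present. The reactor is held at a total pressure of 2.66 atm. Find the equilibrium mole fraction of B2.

y_B2 = 0.459

Let X = conversion of A2 (basis 1 mol A2); extent of reaction ξ = X.
Mole table: n_A2 = 1 − X; n_B2 = 3 − 3X; n_B1 = 2X.
Total moles n_T = 4 − 2X.
y_i = n_i/n_T, p_i = y_i·P. Kp = p_B1^2 / (p_A2 p_B2^3).
Substituting and setting equal to 1.44 atm^-2 gives a polynomial in X; the root in (0,1) is X = 0.559.
Then n_B2 = 1.32, n_T = 2.88, so y_B2 = 0.459.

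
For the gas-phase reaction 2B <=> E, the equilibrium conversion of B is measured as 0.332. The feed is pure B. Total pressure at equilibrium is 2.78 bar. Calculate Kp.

Let X = conversion of B (basis 1 mol B); extent of reaction ξ = 0.5X.
Species balance: n_B = 1 − X; n_E = 0.5X.
Total moles n_T = 1 − 0.5X.
At X = 0.332: n_B = 0.668, n_E = 0.166, n_T = 0.834.
p_i = (n_i/n_T)·P. Kp = p_E / (p_B^2) = 0.112 bar^-1.

Kp = 0.112 bar^-1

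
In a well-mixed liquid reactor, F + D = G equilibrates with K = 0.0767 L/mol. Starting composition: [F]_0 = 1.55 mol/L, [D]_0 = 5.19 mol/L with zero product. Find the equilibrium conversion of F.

Let X = conversion of F; extent ξ = 1.55·X mol/L.
Concentrations: [F] = 1.55 − 1.55X; [D] = 5.19 − 1.55X; [G] = 1.55X.
K = [G] / ([F] [D]).
Solving K = 0.0767 for X ∈ (0,1): X = 0.268.

X = 0.268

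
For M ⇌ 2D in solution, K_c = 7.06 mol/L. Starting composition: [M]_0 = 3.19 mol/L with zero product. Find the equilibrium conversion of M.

X = 0.517

Let X = conversion of M; extent ξ = 3.19·X mol/L.
Concentrations: [M] = 3.19 − 3.19X; [D] = 6.38X.
K_c = [D]^2 / ([M]).
Equating to 7.06 mol/L: the physical root is X = 0.517.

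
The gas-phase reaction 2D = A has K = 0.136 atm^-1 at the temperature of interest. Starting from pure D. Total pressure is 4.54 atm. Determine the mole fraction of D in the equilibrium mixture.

Take 1 mol D as basis and let X be its fractional conversion, so ξ = 0.5X.
Mole table: n_D = 1 − X; n_A = 0.5X.
n_T = Σnᵢ = 1 − 0.5X.
With p_i = (n_i/n_T)P, K = p_A / (p_D^2).
Equating to 0.136 atm^-1 and solving on 0 < X < 1: X = 0.463.
Then n_D = 0.537, n_T = 0.768, so y_D = 0.699.

y_D = 0.699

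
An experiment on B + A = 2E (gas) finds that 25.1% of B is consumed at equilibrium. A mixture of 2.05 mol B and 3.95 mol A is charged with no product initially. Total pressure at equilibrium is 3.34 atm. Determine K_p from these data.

Basis: 2.05 mol B initially; let X = conversion of B. Extent ξ = 2.05X.
Mole table: n_B = 2.05 − 2.05X; n_A = 3.95 − 2.05X; n_E = 4.1X.
Since Δν = 0, n_T = 6 throughout.
At X = 0.251: n_B = 1.54, n_A = 3.44, n_E = 1.03, n_T = 6.
p_i = (n_i/n_T)·P. K_p = p_E^2 / (p_B p_A) = 0.201.

K_p = 0.201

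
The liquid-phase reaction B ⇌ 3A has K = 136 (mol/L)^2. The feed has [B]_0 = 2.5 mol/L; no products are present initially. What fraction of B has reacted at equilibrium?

X = 0.654

Let X = conversion of B; extent ξ = 2.5·X mol/L.
Concentrations: [B] = 2.5 − 2.5X; [A] = 7.5X.
K = [A]^3 / ([B]).
Setting equal to 136 and solving for X on (0,1) gives X = 0.654.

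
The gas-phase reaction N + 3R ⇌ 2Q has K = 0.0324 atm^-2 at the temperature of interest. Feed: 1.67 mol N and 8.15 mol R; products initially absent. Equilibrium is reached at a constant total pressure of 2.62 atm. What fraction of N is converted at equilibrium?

X = 0.298

Let X = conversion of N (basis 1.67 mol N); extent of reaction ξ = 1.67X.
Species balance: n_N = 1.67 − 1.67X; n_R = 8.15 − 5.01X; n_Q = 3.34X.
n_T = Σnᵢ = 9.82 − 3.34X.
Mole fractions y_i = n_i/n_T; K = p_Q^2 / (p_N p_R^3) with p_i = y_i·P.
This yields a degree-4 equation in X; solving on (0,1), X = 0.298.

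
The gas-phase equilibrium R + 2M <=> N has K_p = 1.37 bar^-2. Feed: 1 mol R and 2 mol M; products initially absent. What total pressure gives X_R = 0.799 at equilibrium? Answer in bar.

Let X = conversion of R (basis 1 mol R); extent of reaction ξ = X.
Mole table: n_R = 1 − X; n_M = 2 − 2X; n_N = X.
n_T = Σnᵢ = 3 − 2X.
K_p = p_N / (p_R p_M^2) with p_i = (n_i/n_T)·P.
At X = 0.799: the mole-fraction product g(X) = Π y_i^ν_i = 48.35. Since K_p = g(X)·P^{-2}, P = (g/K_p)^(1/2) = (48.35/1.37)^(1/2) = 5.94 bar.

P = 5.94 bar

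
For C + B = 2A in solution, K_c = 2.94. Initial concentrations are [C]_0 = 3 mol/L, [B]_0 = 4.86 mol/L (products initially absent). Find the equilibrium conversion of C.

X = 0.573

Let X = conversion of C; extent ξ = 3·X mol/L.
Concentrations: [C] = 3 − 3X; [B] = 4.86 − 3X; [A] = 6X.
K_c = [A]^2 / ([C] [B]).
Solving K_c = 2.94 for X ∈ (0,1): X = 0.573.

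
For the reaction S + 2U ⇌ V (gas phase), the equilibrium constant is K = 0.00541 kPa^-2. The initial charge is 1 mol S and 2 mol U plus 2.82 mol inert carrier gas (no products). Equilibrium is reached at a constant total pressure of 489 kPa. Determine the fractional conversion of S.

X = 0.859

Take 1 mol S as basis and let X be its fractional conversion, so ξ = X.
Species balance: n_S = 1 − X; n_U = 2 − 2X; n_V = X; n_I = 2.82 (inert).
Total moles n_T = 5.82 − 2X.
With p_i = (n_i/n_T)P, K = p_V / (p_S p_U^2).
Equating to 0.00541 kPa^-2 and solving on 0 < X < 1: X = 0.859.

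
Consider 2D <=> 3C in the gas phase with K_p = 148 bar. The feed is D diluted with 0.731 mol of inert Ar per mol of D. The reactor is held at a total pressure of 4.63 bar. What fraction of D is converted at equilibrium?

X = 0.832

Let X = conversion of D (basis 1 mol D); extent of reaction ξ = 0.5X.
At extent ξ: n_D = 1 − X; n_C = 1.5X; n_I = 0.731 (inert).
n_T = Σnᵢ = 1.73 + 0.5X.
Mole fractions y_i = n_i/n_T; K_p = p_C^3 / (p_D^2) with p_i = y_i·P.
Setting this equal to 148 bar and taking the physical root (0 < X < 1) gives X = 0.832.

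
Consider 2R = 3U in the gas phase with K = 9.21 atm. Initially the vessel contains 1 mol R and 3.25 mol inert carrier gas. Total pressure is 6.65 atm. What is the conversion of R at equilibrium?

X = 0.633

Basis: 1 mol R initially; let X = conversion of R. Extent ξ = 0.5X.
Species balance: n_R = 1 − X; n_U = 1.5X; n_I = 3.25 (inert).
Total moles n_T = 4.25 + 0.5X.
y_i = n_i/n_T, p_i = y_i·P. K = p_U^3 / (p_R^2).
Setting this equal to 9.21 atm and taking the physical root (0 < X < 1) gives X = 0.633.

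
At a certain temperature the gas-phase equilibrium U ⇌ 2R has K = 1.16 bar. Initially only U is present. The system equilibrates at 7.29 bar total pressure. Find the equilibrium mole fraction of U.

Basis: 1 mol U initially; let X = conversion of U. Extent ξ = X.
At extent ξ: n_U = 1 − X; n_R = 2X.
n_T = Σnᵢ = 1 + X.
Mole fractions y_i = n_i/n_T; K = p_R^2 / (p_U) with p_i = y_i·P.
Equating to 1.16 bar and solving on 0 < X < 1: X = 0.196.
Then n_U = 0.804, n_T = 1.2, so y_U = 0.673.

y_U = 0.673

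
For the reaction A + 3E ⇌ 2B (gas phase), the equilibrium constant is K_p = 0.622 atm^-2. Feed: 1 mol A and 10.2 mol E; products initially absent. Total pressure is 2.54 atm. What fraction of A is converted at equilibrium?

Let X = conversion of A (basis 1 mol A); extent of reaction ξ = X.
Moles: n_A = 1 − X; n_E = 10.2 − 3X; n_B = 2X.
Summing: n_T = 11.2 − 2X.
y_i = n_i/n_T, p_i = y_i·P. K_p = p_B^2 / (p_A p_E^3).
Equating to 0.622 atm^-2 and solving on 0 < X < 1: X = 0.853.

X = 0.853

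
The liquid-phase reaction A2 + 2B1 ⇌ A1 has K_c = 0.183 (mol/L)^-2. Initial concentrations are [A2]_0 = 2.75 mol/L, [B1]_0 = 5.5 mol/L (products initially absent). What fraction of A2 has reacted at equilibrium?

Let X = conversion of A2; extent ξ = 2.75·X mol/L.
Concentrations: [A2] = 2.75 − 2.75X; [B1] = 5.5 − 5.5X; [A1] = 2.75X.
K_c = [A1] / ([A2] [B1]^2).
This equals 0.183 at X = 0.540 (the root in 0 < X < 1).

X = 0.540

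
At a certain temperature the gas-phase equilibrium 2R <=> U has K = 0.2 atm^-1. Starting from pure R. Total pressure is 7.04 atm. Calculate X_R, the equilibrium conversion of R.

Let X = conversion of R (basis 1 mol R); extent of reaction ξ = 0.5X.
Mole table: n_R = 1 − X; n_U = 0.5X.
n_T = Σnᵢ = 1 − 0.5X.
y_i = n_i/n_T, p_i = y_i·P. K = p_U / (p_R^2).
Equating to 0.2 atm^-1 and solving on 0 < X < 1: X = 0.612.

X = 0.612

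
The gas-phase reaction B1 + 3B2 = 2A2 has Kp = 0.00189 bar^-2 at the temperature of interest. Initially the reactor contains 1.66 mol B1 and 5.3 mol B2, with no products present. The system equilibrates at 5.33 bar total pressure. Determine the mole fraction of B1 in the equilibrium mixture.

y_B1 = 0.221

Basis: 1.66 mol B1 initially; let X = conversion of B1. Extent ξ = 1.66X.
Moles: n_B1 = 1.66 − 1.66X; n_B2 = 5.3 − 4.98X; n_A2 = 3.32X.
n_T = Σnᵢ = 6.96 − 3.32X.
Mole fractions y_i = n_i/n_T; Kp = p_A2^2 / (p_B1 p_B2^3) with p_i = y_i·P.
Setting this equal to 0.00189 bar^-2 and taking the physical root (0 < X < 1) gives X = 0.129.
Then n_B1 = 1.45, n_T = 6.53, so y_B1 = 0.221.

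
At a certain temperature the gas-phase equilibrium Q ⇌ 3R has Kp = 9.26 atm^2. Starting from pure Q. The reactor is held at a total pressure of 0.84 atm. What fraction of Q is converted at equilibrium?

Basis: 1 mol Q initially; let X = conversion of Q. Extent ξ = X.
At extent ξ: n_Q = 1 − X; n_R = 3X.
Total moles n_T = 1 + 2X.
Mole fractions y_i = n_i/n_T; Kp = p_R^3 / (p_Q) with p_i = y_i·P.
Setting this equal to 9.26 atm^2 and taking the physical root (0 < X < 1) gives X = 0.833.

X = 0.833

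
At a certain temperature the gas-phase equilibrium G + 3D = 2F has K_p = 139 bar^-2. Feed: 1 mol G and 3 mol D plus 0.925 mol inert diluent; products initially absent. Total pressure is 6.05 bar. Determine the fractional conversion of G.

X = 0.877

Let X = conversion of G (basis 1 mol G); extent of reaction ξ = X.
At extent ξ: n_G = 1 − X; n_D = 3 − 3X; n_F = 2X; n_I = 0.925 (inert).
Summing: n_T = 4.92 − 2X.
y_i = n_i/n_T, p_i = y_i·P. K_p = p_F^2 / (p_G p_D^3).
Substituting and setting equal to 139 bar^-2 gives a polynomial in X; the root in (0,1) is X = 0.877.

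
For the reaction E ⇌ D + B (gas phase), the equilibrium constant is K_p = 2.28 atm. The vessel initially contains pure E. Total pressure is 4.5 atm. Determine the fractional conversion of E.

Basis: 1 mol E initially; let X = conversion of E. Extent ξ = X.
Moles: n_E = 1 − X; n_D = X; n_B = X.
Total moles n_T = 1 + X.
With p_i = (n_i/n_T)P, K_p = p_D p_B / (p_E).
Setting this equal to 2.28 atm and taking the physical root (0 < X < 1) gives X = 0.580.

X = 0.580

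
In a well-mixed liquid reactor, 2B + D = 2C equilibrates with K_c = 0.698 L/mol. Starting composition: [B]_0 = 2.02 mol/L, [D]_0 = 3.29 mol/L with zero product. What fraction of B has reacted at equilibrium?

Let X = conversion of B; extent ξ = 2.02X/2 mol/L.
Concentrations: [B] = 2.02 − 2.02X; [D] = 3.29 − 1.01X; [C] = 2.02X.
K_c = [C]^2 / ([B]^2 [D]).
Solving K_c = 0.698 for X ∈ (0,1): X = 0.579.

X = 0.579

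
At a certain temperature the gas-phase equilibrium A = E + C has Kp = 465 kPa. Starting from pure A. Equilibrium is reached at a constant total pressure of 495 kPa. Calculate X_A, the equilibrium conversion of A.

Take 1 mol A as basis and let X be its fractional conversion, so ξ = X.
At extent ξ: n_A = 1 − X; n_E = X; n_C = X.
Summing: n_T = 1 + X.
y_i = n_i/n_T, p_i = y_i·P. Kp = p_E p_C / (p_A).
This yields a degree-2 equation in X; solving on (0,1), X = 0.696.

X = 0.696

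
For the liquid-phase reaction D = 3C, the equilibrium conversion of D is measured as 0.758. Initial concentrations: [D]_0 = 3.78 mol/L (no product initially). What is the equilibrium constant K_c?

K_c = 694 (mol/L)^2

Let X = conversion of D.
Concentrations: [D] = 3.78 − 3.78X; [C] = 11.3X.
At X = 0.758: [D] = 0.915, [C] = 8.6.
K_c = [C]^3 / ([D]) = 694 (mol/L)^2.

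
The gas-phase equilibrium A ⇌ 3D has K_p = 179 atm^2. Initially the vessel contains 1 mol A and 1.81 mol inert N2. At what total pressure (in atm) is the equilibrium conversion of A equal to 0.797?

P = 7.18 atm

Let X = conversion of A (basis 1 mol A); extent of reaction ξ = X.
Species balance: n_A = 1 − X; n_D = 3X; n_I = 1.81 (inert).
n_T = Σnᵢ = 2.81 + 2X.
K_p = p_D^3 / (p_A) with p_i = (n_i/n_T)·P.
At X = 0.797: the mole-fraction product g(X) = Π y_i^ν_i = 3.472. Since K_p = g(X)·P^{2}, P = (K_p/g)^(1/2) = (179/3.472)^(1/2) = 7.18 atm.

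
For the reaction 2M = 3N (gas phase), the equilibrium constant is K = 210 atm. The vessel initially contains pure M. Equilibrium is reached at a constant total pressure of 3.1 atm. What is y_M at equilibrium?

Let X = conversion of M (basis 1 mol M); extent of reaction ξ = 0.5X.
Mole table: n_M = 1 − X; n_N = 1.5X.
Summing: n_T = 1 + 0.5X.
With p_i = (n_i/n_T)P, K = p_N^3 / (p_M^2).
Substituting and setting equal to 210 atm gives a polynomial in X; the root in (0,1) is X = 0.853.
Then n_M = 0.147, n_T = 1.43, so y_M = 0.103.

y_M = 0.103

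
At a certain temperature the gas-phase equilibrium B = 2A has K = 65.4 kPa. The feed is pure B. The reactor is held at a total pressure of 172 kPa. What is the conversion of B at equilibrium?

Basis: 1 mol B initially; let X = conversion of B. Extent ξ = X.
At extent ξ: n_B = 1 − X; n_A = 2X.
Total moles n_T = 1 + X.
Mole fractions y_i = n_i/n_T; K = p_A^2 / (p_B) with p_i = y_i·P.
This yields a degree-2 equation in X; solving on (0,1), X = 0.295.

X = 0.295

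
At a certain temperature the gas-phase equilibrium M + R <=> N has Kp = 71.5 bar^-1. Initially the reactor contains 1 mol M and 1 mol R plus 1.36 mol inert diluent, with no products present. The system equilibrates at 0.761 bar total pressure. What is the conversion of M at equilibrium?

X = 0.806

Let X = conversion of M (basis 1 mol M); extent of reaction ξ = X.
At extent ξ: n_M = 1 − X; n_R = 1 − X; n_N = X; n_I = 1.36 (inert).
Total moles n_T = 3.36 − X.
y_i = n_i/n_T, p_i = y_i·P. Kp = p_N / (p_M p_R).
Equating to 71.5 bar^-1 and solving on 0 < X < 1: X = 0.806.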